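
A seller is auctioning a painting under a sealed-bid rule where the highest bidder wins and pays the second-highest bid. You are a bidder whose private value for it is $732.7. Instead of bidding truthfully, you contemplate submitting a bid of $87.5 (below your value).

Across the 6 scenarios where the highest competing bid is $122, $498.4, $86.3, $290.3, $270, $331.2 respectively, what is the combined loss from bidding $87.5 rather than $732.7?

$2151.6

The deviation costs you only when the competing bid falls strictly between $87.5 and $732.7; elsewhere both bids give the same outcome.
$122: truthful payoff $610.7, deviation payoff $0 → loss $610.7.
$498.4: truthful payoff $234.3, deviation payoff $0 → loss $234.3.
$86.3: outcomes coincide → loss $0.
$290.3: truthful payoff $442.4, deviation payoff $0 → loss $442.4.
$270: truthful payoff $462.7, deviation payoff $0 → loss $462.7.
$331.2: truthful payoff $401.5, deviation payoff $0 → loss $401.5.
Total loss = $610.7 + $234.3 + $442.4 + $462.7 + $401.5 = $2151.6.
Truthful bidding weakly dominates here: raising your bid can only win items priced above your value, and lowering it can only forfeit items priced below.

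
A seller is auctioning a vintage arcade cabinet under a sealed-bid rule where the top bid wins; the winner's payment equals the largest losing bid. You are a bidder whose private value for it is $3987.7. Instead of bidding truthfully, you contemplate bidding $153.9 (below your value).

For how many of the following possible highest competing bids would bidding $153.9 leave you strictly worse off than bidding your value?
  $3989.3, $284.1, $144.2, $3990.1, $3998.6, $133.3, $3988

1

The deviation hurts exactly when the highest competing bid lies strictly between $153.9 and $3987.7 — underbidding then forfeits a profitable win.
$3989.3: above both → same outcome either way.
$284.1: inside the interval → strictly worse (loss $3703.6).
$144.2: below both → same outcome either way.
$3990.1: above both → same outcome either way.
$3998.6: above both → same outcome either way.
$133.3: below both → same outcome either way.
$3988: above both → same outcome either way.
Count: 1.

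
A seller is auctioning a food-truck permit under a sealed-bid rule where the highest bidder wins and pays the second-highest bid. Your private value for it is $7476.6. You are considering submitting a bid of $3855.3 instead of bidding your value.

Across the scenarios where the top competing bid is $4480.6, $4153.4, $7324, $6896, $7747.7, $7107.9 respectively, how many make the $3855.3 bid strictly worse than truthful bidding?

5

The deviation hurts exactly when the highest competing bid lies strictly between $3855.3 and $7476.6 — underbidding then forfeits a profitable win.
$4480.6: inside the interval → strictly worse (loss $2996).
$4153.4: inside the interval → strictly worse (loss $3323.2).
$7324: inside the interval → strictly worse (loss $152.6).
$6896: inside the interval → strictly worse (loss $580.6).
$7747.7: above both → same outcome either way.
$7107.9: inside the interval → strictly worse (loss $368.7).
Count: 5.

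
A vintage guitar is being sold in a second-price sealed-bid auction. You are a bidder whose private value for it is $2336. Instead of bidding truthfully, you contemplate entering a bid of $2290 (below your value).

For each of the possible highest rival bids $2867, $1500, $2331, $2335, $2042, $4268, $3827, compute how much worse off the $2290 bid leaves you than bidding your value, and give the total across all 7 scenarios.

The deviation costs you only when the competing bid falls strictly between $2290 and $2336; elsewhere both bids give the same outcome.
$2867: outcomes coincide → loss $0.
$1500: outcomes coincide → loss $0.
$2331: truthful payoff $5, deviation payoff $0 → loss $5.
$2335: truthful payoff $1, deviation payoff $0 → loss $1.
$2042: outcomes coincide → loss $0.
$4268: outcomes coincide → loss $0.
$3827: outcomes coincide → loss $0.
Total loss = $5 + $1 = $6.

$6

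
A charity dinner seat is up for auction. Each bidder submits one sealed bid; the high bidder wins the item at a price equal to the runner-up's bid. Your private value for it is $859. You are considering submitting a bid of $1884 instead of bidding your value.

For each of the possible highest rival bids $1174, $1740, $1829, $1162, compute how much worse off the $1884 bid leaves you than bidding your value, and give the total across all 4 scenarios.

$2469

The deviation costs you only when the competing bid falls strictly between $859 and $1884; elsewhere both bids give the same outcome.
$1174: truthful payoff $0, deviation payoff −$315 → loss $315.
$1740: truthful payoff $0, deviation payoff −$881 → loss $881.
$1829: truthful payoff $0, deviation payoff −$970 → loss $970.
$1162: truthful payoff $0, deviation payoff −$303 → loss $303.
Total loss = $315 + $881 + $970 + $303 = $2469.
In a second-price auction your bid sets only whether you win, not what you pay, so bidding your true value is weakly dominant.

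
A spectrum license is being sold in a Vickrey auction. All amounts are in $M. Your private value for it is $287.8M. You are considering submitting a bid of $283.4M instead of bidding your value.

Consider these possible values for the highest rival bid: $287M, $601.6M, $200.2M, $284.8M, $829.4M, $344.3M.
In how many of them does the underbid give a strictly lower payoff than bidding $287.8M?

2

The deviation hurts exactly when the highest competing bid lies strictly between $283.4M and $287.8M — underbidding then forfeits a profitable win.
$287M: inside the interval → strictly worse (loss $0.8M).
$601.6M: above both → same outcome either way.
$200.2M: below both → same outcome either way.
$284.8M: inside the interval → strictly worse (loss $3M).
$829.4M: above both → same outcome either way.
$344.3M: above both → same outcome either way.
Count: 2.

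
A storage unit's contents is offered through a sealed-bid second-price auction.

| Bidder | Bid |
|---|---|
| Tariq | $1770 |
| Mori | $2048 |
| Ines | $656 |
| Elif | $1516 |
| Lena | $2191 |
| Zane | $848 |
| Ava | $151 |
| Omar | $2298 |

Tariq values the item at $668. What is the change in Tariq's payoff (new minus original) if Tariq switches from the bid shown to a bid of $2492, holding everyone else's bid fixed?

The highest bid among the other bidders is $2298; Tariq's bid doesn't change that.
Original bid $1770: Tariq is not highest (top rival bid is $2298); payoff $0.
Alternative bid $2492: Tariq is highest, pays the top rival bid $2298; payoff $668 − $2298 = −$1630.
Change in payoff = −$1630 − ($0) = −$1630.

−$1630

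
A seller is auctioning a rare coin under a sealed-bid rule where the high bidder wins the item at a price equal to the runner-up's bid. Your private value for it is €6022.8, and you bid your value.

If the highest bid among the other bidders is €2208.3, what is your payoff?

Your bid €6022.8 exceeds the highest competing bid €2208.3, so you win.
In a second-price auction the winner pays the second-highest bid, €2208.3.
Payoff = value − price = €6022.8 − €2208.3 = €3814.5.

€3814.5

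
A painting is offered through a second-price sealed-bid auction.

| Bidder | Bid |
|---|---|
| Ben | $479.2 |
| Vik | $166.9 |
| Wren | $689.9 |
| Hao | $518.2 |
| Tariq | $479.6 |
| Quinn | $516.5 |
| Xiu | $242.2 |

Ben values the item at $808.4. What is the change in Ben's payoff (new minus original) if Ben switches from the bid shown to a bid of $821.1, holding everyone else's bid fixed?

$118.5

The highest bid among the other bidders is $689.9; Ben's bid doesn't change that.
Original bid $479.2: Ben is not highest (top rival bid is $689.9); payoff $0.
Alternative bid $821.1: Ben is highest, pays the top rival bid $689.9; payoff $808.4 − $689.9 = $118.5.
Change in payoff = $118.5 − ($0) = $118.5.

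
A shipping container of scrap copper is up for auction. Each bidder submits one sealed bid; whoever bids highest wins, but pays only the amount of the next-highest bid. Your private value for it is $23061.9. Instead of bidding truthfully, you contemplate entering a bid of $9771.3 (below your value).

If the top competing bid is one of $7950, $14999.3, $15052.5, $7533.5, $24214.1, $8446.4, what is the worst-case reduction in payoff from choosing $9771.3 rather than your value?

$8062.6

$7950: same outcome either way → loss $0.
$14999.3: truthful gives $8062.6, deviation gives $0 → loss $8062.6.
$15052.5: truthful gives $8009.4, deviation gives $0 → loss $8009.4.
$7533.5: same outcome either way → loss $0.
$24214.1: same outcome either way → loss $0.
$8446.4: same outcome either way → loss $0.
Maximum loss: $8062.6.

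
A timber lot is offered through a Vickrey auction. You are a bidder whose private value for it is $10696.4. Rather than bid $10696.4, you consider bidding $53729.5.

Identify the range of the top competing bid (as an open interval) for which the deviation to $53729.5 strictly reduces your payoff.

If the competing bid is below $10696.4, both bids win at the same price — no difference.
If it is above $53729.5, both bids lose — no difference.
If it lies strictly between $10696.4 and $53729.5, bidding your value loses (payoff 0) while bidding $53729.5 wins at a price above your value (payoff negative).
So the deviation strictly hurts on the open interval ($10696.4, $53729.5).
In a second-price auction your bid sets only whether you win, not what you pay, so bidding your true value is weakly dominant.

($10696.4, $53729.5)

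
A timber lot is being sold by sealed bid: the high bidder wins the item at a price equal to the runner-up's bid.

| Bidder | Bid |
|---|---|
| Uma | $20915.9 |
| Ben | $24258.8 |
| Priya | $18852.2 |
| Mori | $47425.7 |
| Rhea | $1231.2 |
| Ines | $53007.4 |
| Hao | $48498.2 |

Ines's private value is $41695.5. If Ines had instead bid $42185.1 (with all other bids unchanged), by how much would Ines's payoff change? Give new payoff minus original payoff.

The highest bid among the other bidders is $48498.2; Ines's bid doesn't change that.
Original bid $53007.4: Ines is highest, pays the top rival bid $48498.2; payoff $41695.5 − $48498.2 = −$6802.7.
Alternative bid $42185.1: Ines is not highest (top rival bid is $48498.2); payoff $0.
Change in payoff = $0 − (−$6802.7) = $6802.7.

$6802.7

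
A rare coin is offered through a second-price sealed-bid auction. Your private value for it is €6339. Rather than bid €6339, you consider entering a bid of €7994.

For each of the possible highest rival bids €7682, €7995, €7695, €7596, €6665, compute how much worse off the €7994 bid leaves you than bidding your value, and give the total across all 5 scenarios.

€4282

The deviation costs you only when the competing bid falls strictly between €6339 and €7994; elsewhere both bids give the same outcome.
€7682: truthful payoff €0, deviation payoff −€1343 → loss €1343.
€7995: outcomes coincide → loss €0.
€7695: truthful payoff €0, deviation payoff −€1356 → loss €1356.
€7596: truthful payoff €0, deviation payoff −€1257 → loss €1257.
€6665: truthful payoff €0, deviation payoff −€326 → loss €326.
Total loss = €1343 + €1356 + €1257 + €326 = €4282.
Because the price is fixed by the runner-up's bid, deviating from your value can only change a good outcome into a bad one — never the reverse.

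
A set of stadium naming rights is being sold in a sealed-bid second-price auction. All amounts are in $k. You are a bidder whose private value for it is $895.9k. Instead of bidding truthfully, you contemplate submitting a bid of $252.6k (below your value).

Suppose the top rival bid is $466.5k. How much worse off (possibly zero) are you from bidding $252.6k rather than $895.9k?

Bidding your value $895.9k: you win (since $895.9k > $466.5k) and pay $466.5k. Payoff $429.4k.
Bidding $252.6k: you lose. Payoff $0k.
The competing bid $466.5k lies between your shaded bid and your value, so underbidding forfeits an item you could have won at a profitable price.
Loss from deviating = $429.4k − ($0k) = $429.4k.

$429.4k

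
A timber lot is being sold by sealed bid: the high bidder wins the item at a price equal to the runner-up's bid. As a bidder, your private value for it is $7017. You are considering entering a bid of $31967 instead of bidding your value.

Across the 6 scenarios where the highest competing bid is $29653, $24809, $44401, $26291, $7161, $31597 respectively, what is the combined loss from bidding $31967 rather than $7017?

$84426

The deviation costs you only when the competing bid falls strictly between $7017 and $31967; elsewhere both bids give the same outcome.
$29653: truthful payoff $0, deviation payoff −$22636 → loss $22636.
$24809: truthful payoff $0, deviation payoff −$17792 → loss $17792.
$44401: outcomes coincide → loss $0.
$26291: truthful payoff $0, deviation payoff −$19274 → loss $19274.
$7161: truthful payoff $0, deviation payoff −$144 → loss $144.
$31597: truthful payoff $0, deviation payoff −$24580 → loss $24580.
Total loss = $22636 + $17792 + $19274 + $144 + $24580 = $84426.
In a second-price auction your bid sets only whether you win, not what you pay, so bidding your true value is weakly dominant.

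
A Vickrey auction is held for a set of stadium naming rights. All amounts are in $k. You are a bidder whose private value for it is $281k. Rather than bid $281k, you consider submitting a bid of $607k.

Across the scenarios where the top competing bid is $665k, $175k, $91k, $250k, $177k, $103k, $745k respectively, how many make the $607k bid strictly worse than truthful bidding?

The deviation hurts exactly when the highest competing bid lies strictly between $281k and $607k — overbidding then wins at a price above your value.
$665k: above both → same outcome either way.
$175k: below both → same outcome either way.
$91k: below both → same outcome either way.
$250k: below both → same outcome either way.
$177k: below both → same outcome either way.
$103k: below both → same outcome either way.
$745k: above both → same outcome either way.
Count: 0.

0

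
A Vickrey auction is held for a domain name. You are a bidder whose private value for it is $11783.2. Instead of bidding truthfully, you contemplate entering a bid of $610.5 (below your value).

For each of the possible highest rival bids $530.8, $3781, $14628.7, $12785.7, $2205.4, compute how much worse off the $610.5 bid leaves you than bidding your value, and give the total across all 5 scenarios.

The deviation costs you only when the competing bid falls strictly between $610.5 and $11783.2; elsewhere both bids give the same outcome.
$530.8: outcomes coincide → loss $0.
$3781: truthful payoff $8002.2, deviation payoff $0 → loss $8002.2.
$14628.7: outcomes coincide → loss $0.
$12785.7: outcomes coincide → loss $0.
$2205.4: truthful payoff $9577.8, deviation payoff $0 → loss $9577.8.
Total loss = $8002.2 + $9577.8 = $17580.
Because the price is fixed by the runner-up's bid, deviating from your value can only change a good outcome into a bad one — never the reverse.

$17580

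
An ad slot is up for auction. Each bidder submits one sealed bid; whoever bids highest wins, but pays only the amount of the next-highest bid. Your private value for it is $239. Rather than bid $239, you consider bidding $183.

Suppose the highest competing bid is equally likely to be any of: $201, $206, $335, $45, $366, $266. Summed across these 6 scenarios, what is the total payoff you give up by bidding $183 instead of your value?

The deviation costs you only when the competing bid falls strictly between $183 and $239; elsewhere both bids give the same outcome.
$201: truthful payoff $38, deviation payoff $0 → loss $38.
$206: truthful payoff $33, deviation payoff $0 → loss $33.
$335: outcomes coincide → loss $0.
$45: outcomes coincide → loss $0.
$366: outcomes coincide → loss $0.
$266: outcomes coincide → loss $0.
Total loss = $38 + $33 = $71.

$71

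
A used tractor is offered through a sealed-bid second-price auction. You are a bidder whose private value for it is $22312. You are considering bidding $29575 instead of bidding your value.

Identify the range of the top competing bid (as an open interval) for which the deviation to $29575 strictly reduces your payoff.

If the competing bid is below $22312, both bids win at the same price — no difference.
If it is above $29575, both bids lose — no difference.
If it lies strictly between $22312 and $29575, bidding your value loses (payoff 0) while bidding $29575 wins at a price above your value (payoff negative).
So the deviation strictly hurts on the open interval ($22312, $29575).

($22312, $29575)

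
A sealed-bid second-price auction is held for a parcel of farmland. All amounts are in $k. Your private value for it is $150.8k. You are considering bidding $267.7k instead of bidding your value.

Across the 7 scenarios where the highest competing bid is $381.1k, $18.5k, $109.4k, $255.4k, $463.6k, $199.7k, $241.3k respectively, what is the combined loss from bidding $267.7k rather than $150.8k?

The deviation costs you only when the competing bid falls strictly between $150.8k and $267.7k; elsewhere both bids give the same outcome.
$381.1k: outcomes coincide → loss $0k.
$18.5k: outcomes coincide → loss $0k.
$109.4k: outcomes coincide → loss $0k.
$255.4k: truthful payoff $0k, deviation payoff −$104.6k → loss $104.6k.
$463.6k: outcomes coincide → loss $0k.
$199.7k: truthful payoff $0k, deviation payoff −$48.9k → loss $48.9k.
$241.3k: truthful payoff $0k, deviation payoff −$90.5k → loss $90.5k.
Total loss = $104.6k + $48.9k + $90.5k = $244k.

$244k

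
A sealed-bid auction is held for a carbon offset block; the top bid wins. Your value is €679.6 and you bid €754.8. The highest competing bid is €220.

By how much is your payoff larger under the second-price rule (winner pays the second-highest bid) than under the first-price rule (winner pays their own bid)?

€534.8

You have the highest bid, so you win under either rule.
Second-price: pay €220 → payoff €459.6.
First-price: pay your own bid €754.8 → payoff −€75.2.
Difference = €459.6 − (−€75.2) = €534.8.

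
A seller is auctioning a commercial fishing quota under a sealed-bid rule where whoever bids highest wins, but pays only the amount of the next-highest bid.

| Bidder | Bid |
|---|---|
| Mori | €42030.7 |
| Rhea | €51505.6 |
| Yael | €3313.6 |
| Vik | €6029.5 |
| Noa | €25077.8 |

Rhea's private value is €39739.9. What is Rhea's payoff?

−€2290.8

Highest bid: Rhea at €51505.6, so Rhea wins.
Second-highest bid: Mori at €42030.7 — that is the price the winner pays.
Rhea's payoff = value − price = €39739.9 − €42030.7 = −€2290.8.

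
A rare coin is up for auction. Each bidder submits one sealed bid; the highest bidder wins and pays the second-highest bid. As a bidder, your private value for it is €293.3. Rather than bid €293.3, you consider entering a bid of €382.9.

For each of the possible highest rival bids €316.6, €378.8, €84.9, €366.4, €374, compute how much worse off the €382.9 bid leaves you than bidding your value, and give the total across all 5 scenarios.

€262.6

The deviation costs you only when the competing bid falls strictly between €293.3 and €382.9; elsewhere both bids give the same outcome.
€316.6: truthful payoff €0, deviation payoff −€23.3 → loss €23.3.
€378.8: truthful payoff €0, deviation payoff −€85.5 → loss €85.5.
€84.9: outcomes coincide → loss €0.
€366.4: truthful payoff €0, deviation payoff −€73.1 → loss €73.1.
€374: truthful payoff €0, deviation payoff −€80.7 → loss €80.7.
Total loss = €23.3 + €85.5 + €73.1 + €80.7 = €262.6.
In a second-price auction your bid sets only whether you win, not what you pay, so bidding your true value is weakly dominant.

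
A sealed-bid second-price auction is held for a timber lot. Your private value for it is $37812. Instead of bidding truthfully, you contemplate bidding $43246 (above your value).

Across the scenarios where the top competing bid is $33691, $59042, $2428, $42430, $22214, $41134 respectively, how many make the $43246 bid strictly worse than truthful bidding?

2

The deviation hurts exactly when the highest competing bid lies strictly between $37812 and $43246 — overbidding then wins at a price above your value.
$33691: below both → same outcome either way.
$59042: above both → same outcome either way.
$2428: below both → same outcome either way.
$42430: inside the interval → strictly worse (loss $4618).
$22214: below both → same outcome either way.
$41134: inside the interval → strictly worse (loss $3322).
Count: 2.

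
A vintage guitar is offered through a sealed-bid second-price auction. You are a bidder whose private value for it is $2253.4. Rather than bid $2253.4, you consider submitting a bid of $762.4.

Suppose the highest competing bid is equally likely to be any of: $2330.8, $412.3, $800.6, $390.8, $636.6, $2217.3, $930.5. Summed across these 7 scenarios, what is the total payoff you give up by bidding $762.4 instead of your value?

$2811.8

The deviation costs you only when the competing bid falls strictly between $762.4 and $2253.4; elsewhere both bids give the same outcome.
$2330.8: outcomes coincide → loss $0.
$412.3: outcomes coincide → loss $0.
$800.6: truthful payoff $1452.8, deviation payoff $0 → loss $1452.8.
$390.8: outcomes coincide → loss $0.
$636.6: outcomes coincide → loss $0.
$2217.3: truthful payoff $36.1, deviation payoff $0 → loss $36.1.
$930.5: truthful payoff $1322.9, deviation payoff $0 → loss $1322.9.
Total loss = $1452.8 + $36.1 + $1322.9 = $2811.8.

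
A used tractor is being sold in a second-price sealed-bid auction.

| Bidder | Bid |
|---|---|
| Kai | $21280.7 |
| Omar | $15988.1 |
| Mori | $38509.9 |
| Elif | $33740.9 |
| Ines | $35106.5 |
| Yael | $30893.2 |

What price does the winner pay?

Highest bid: Mori at $38509.9, so Mori wins.
Second-highest bid: Ines at $35106.5 — that is the price the winner pays.

$35106.5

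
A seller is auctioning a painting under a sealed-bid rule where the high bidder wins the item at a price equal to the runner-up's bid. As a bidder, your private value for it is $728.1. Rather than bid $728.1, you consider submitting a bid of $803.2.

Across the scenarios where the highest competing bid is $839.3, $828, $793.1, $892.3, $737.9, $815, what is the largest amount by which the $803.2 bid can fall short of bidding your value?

$65

$839.3: same outcome either way → loss $0.
$828: same outcome either way → loss $0.
$793.1: truthful gives $0, deviation gives −$65 → loss $65.
$892.3: same outcome either way → loss $0.
$737.9: truthful gives $0, deviation gives −$9.8 → loss $9.8.
$815: same outcome either way → loss $0.
Maximum loss: $65.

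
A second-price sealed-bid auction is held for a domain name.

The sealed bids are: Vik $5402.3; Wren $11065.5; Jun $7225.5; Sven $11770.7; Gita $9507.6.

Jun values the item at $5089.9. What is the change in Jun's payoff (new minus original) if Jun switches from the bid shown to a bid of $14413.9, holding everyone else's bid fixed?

−$6680.8

The highest bid among the other bidders is $11770.7; Jun's bid doesn't change that.
Original bid $7225.5: Jun is not highest (top rival bid is $11770.7); payoff $0.
Alternative bid $14413.9: Jun is highest, pays the top rival bid $11770.7; payoff $5089.9 − $11770.7 = −$6680.8.
Change in payoff = −$6680.8 − ($0) = −$6680.8.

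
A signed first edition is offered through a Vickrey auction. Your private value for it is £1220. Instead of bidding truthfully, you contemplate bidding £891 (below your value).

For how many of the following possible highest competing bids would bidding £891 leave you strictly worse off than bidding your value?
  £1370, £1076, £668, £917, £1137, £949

4

The deviation hurts exactly when the highest competing bid lies strictly between £891 and £1220 — underbidding then forfeits a profitable win.
£1370: above both → same outcome either way.
£1076: inside the interval → strictly worse (loss £144).
£668: below both → same outcome either way.
£917: inside the interval → strictly worse (loss £303).
£1137: inside the interval → strictly worse (loss £83).
£949: inside the interval → strictly worse (loss £271).
Count: 4.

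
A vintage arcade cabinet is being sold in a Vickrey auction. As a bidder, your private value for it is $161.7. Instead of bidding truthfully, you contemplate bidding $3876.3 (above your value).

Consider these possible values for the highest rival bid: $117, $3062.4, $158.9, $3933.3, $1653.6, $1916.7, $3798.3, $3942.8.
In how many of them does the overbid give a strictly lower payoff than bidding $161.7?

4

The deviation hurts exactly when the highest competing bid lies strictly between $161.7 and $3876.3 — overbidding then wins at a price above your value.
$117: below both → same outcome either way.
$3062.4: inside the interval → strictly worse (loss $2900.7).
$158.9: below both → same outcome either way.
$3933.3: above both → same outcome either way.
$1653.6: inside the interval → strictly worse (loss $1491.9).
$1916.7: inside the interval → strictly worse (loss $1755).
$3798.3: inside the interval → strictly worse (loss $3636.6).
$3942.8: above both → same outcome either way.
Count: 4.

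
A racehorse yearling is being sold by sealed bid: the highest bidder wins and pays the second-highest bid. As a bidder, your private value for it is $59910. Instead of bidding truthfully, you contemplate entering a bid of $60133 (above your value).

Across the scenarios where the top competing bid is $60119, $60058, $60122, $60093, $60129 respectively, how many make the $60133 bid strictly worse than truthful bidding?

5

The deviation hurts exactly when the highest competing bid lies strictly between $59910 and $60133 — overbidding then wins at a price above your value.
$60119: inside the interval → strictly worse (loss $209).
$60058: inside the interval → strictly worse (loss $148).
$60122: inside the interval → strictly worse (loss $212).
$60093: inside the interval → strictly worse (loss $183).
$60129: inside the interval → strictly worse (loss $219).
Count: 5.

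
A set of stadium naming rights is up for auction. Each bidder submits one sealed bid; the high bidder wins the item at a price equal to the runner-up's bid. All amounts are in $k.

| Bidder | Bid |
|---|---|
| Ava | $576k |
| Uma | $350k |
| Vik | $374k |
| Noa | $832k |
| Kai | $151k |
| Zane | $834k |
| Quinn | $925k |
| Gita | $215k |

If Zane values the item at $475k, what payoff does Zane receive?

$0k

Highest bid: Quinn at $925k, so Quinn wins.
Second-highest bid: Zane at $834k — that is the price the winner pays.
Zane did not win, so Zane pays nothing and receives nothing: payoff $0k.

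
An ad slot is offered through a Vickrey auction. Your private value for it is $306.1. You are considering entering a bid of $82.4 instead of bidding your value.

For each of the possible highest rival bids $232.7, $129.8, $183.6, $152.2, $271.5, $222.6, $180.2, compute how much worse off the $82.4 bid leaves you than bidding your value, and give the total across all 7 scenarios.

The deviation costs you only when the competing bid falls strictly between $82.4 and $306.1; elsewhere both bids give the same outcome.
$232.7: truthful payoff $73.4, deviation payoff $0 → loss $73.4.
$129.8: truthful payoff $176.3, deviation payoff $0 → loss $176.3.
$183.6: truthful payoff $122.5, deviation payoff $0 → loss $122.5.
$152.2: truthful payoff $153.9, deviation payoff $0 → loss $153.9.
$271.5: truthful payoff $34.6, deviation payoff $0 → loss $34.6.
$222.6: truthful payoff $83.5, deviation payoff $0 → loss $83.5.
$180.2: truthful payoff $125.9, deviation payoff $0 → loss $125.9.
Total loss = $73.4 + $176.3 + $122.5 + $153.9 + $34.6 + $83.5 + $125.9 = $770.1.

$770.1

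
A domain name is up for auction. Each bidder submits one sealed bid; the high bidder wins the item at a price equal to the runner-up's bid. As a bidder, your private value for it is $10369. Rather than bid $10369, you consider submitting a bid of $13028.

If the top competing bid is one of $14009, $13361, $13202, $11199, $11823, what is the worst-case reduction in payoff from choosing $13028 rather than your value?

$1454

$14009: same outcome either way → loss $0.
$13361: same outcome either way → loss $0.
$13202: same outcome either way → loss $0.
$11199: truthful gives $0, deviation gives −$830 → loss $830.
$11823: truthful gives $0, deviation gives −$1454 → loss $1454.
Maximum loss: $1454.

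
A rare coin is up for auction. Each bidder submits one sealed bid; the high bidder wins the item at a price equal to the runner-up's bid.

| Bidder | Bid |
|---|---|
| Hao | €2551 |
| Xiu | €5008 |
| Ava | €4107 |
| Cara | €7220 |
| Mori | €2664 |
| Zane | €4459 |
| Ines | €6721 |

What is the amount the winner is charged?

Highest bid: Cara at €7220, so Cara wins.
Second-highest bid: Ines at €6721 — that is the price the winner pays.

€6721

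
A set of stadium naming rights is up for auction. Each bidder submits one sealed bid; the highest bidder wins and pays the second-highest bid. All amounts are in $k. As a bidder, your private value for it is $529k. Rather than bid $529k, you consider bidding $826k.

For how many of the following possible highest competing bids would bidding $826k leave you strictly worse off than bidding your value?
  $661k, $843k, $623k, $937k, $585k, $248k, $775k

4

The deviation hurts exactly when the highest competing bid lies strictly between $529k and $826k — overbidding then wins at a price above your value.
$661k: inside the interval → strictly worse (loss $132k).
$843k: above both → same outcome either way.
$623k: inside the interval → strictly worse (loss $94k).
$937k: above both → same outcome either way.
$585k: inside the interval → strictly worse (loss $56k).
$248k: below both → same outcome either way.
$775k: inside the interval → strictly worse (loss $246k).
Count: 4.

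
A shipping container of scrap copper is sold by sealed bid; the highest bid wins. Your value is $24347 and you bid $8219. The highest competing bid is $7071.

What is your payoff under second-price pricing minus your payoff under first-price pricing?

$1148

You have the highest bid, so you win under either rule.
Second-price: pay $7071 → payoff $17276.
First-price: pay your own bid $8219 → payoff $16128.
Difference = $17276 − ($16128) = $1148.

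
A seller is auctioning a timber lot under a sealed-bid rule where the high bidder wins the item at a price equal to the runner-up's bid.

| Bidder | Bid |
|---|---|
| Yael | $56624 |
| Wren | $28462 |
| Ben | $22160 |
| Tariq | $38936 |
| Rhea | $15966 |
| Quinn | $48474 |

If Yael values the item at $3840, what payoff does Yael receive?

Highest bid: Yael at $56624, so Yael wins.
Second-highest bid: Quinn at $48474 — that is the price the winner pays.
Yael's payoff = value − price = $3840 − $48474 = −$44634.

−$44634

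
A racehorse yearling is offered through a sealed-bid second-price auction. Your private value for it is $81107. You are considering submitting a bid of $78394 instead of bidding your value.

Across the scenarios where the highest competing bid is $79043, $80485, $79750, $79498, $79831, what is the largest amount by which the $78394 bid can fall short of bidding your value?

$2064

$79043: truthful gives $2064, deviation gives $0 → loss $2064.
$80485: truthful gives $622, deviation gives $0 → loss $622.
$79750: truthful gives $1357, deviation gives $0 → loss $1357.
$79498: truthful gives $1609, deviation gives $0 → loss $1609.
$79831: truthful gives $1276, deviation gives $0 → loss $1276.
Maximum loss: $2064.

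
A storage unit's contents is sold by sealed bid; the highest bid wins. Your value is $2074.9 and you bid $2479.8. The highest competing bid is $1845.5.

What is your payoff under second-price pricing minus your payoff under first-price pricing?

You have the highest bid, so you win under either rule.
Second-price: pay $1845.5 → payoff $229.4.
First-price: pay your own bid $2479.8 → payoff −$404.9.
Difference = $229.4 − (−$404.9) = $634.3.

$634.3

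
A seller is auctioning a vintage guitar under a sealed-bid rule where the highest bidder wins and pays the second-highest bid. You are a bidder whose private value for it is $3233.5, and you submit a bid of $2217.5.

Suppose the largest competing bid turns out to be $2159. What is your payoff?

$1074.5

Your bid $2217.5 exceeds the highest competing bid $2159, so you win.
In a second-price auction the winner pays the second-highest bid, $2159.
Payoff = value − price = $3233.5 − $2159 = $1074.5.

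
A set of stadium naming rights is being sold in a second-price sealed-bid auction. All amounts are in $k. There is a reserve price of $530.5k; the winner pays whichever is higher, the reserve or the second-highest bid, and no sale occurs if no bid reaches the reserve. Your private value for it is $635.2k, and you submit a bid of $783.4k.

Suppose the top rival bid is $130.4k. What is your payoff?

$104.7k

Your bid $783.4k is the highest and exceeds the reserve.
Price = max(second-highest bid, reserve) = max($130.4k, $530.5k) = $530.5k.
Payoff = $635.2k − $530.5k = $104.7k.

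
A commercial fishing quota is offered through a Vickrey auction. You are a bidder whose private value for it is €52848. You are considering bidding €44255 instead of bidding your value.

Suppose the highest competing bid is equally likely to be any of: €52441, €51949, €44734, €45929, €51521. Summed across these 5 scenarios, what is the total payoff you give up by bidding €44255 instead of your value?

The deviation costs you only when the competing bid falls strictly between €44255 and €52848; elsewhere both bids give the same outcome.
€52441: truthful payoff €407, deviation payoff €0 → loss €407.
€51949: truthful payoff €899, deviation payoff €0 → loss €899.
€44734: truthful payoff €8114, deviation payoff €0 → loss €8114.
€45929: truthful payoff €6919, deviation payoff €0 → loss €6919.
€51521: truthful payoff €1327, deviation payoff €0 → loss €1327.
Total loss = €407 + €899 + €8114 + €6919 + €1327 = €17666.
Because the price is fixed by the runner-up's bid, deviating from your value can only change a good outcome into a bad one — never the reverse.

€17666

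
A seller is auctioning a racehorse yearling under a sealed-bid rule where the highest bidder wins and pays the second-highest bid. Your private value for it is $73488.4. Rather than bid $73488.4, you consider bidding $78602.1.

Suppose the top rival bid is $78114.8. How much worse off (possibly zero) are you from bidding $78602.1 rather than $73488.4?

Bidding your value $73488.4: you lose (since $73488.4 < $78114.8). Payoff $0.
Bidding $78602.1: you win and pay $78114.8. Payoff $73488.4 − $78114.8 = −$4626.4.
The competing bid $78114.8 lies between your value and your inflated bid, so overbidding wins an item priced above your value.
Loss from deviating = $0 − (−$4626.4) = $4626.4.
Truthful bidding weakly dominates here: raising your bid can only win items priced above your value, and lowering it can only forfeit items priced below.

$4626.4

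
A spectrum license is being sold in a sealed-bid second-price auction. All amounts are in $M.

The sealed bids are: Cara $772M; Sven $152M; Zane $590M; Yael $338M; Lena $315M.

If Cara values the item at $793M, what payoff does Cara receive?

Highest bid: Cara at $772M, so Cara wins.
Second-highest bid: Zane at $590M — that is the price the winner pays.
Cara's payoff = value − price = $793M − $590M = $203M.

$203M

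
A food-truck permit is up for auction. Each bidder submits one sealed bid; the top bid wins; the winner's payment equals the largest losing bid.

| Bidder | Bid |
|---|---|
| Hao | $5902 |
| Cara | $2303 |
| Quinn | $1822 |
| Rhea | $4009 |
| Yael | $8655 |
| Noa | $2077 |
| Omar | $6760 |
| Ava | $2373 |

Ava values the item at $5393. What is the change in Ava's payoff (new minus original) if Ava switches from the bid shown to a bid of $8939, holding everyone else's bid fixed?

−$3262

The highest bid among the other bidders is $8655; Ava's bid doesn't change that.
Original bid $2373: Ava is not highest (top rival bid is $8655); payoff $0.
Alternative bid $8939: Ava is highest, pays the top rival bid $8655; payoff $5393 − $8655 = −$3262.
Change in payoff = −$3262 − ($0) = −$3262.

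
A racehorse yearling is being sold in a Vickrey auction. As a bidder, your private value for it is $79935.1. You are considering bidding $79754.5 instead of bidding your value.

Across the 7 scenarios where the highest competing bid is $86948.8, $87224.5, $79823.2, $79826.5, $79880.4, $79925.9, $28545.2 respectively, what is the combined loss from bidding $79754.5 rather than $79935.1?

$284.4

The deviation costs you only when the competing bid falls strictly between $79754.5 and $79935.1; elsewhere both bids give the same outcome.
$86948.8: outcomes coincide → loss $0.
$87224.5: outcomes coincide → loss $0.
$79823.2: truthful payoff $111.9, deviation payoff $0 → loss $111.9.
$79826.5: truthful payoff $108.6, deviation payoff $0 → loss $108.6.
$79880.4: truthful payoff $54.7, deviation payoff $0 → loss $54.7.
$79925.9: truthful payoff $9.2, deviation payoff $0 → loss $9.2.
$28545.2: outcomes coincide → loss $0.
Total loss = $111.9 + $108.6 + $54.7 + $9.2 = $284.4.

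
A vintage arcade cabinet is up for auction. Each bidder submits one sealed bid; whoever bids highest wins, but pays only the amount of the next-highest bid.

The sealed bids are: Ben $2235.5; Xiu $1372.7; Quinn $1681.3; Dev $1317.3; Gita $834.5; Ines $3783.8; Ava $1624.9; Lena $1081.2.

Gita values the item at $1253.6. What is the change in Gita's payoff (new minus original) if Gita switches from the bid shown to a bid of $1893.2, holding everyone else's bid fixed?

The highest bid among the other bidders is $3783.8; Gita's bid doesn't change that.
Original bid $834.5: Gita is not highest (top rival bid is $3783.8); payoff $0.
Alternative bid $1893.2: Gita is not highest (top rival bid is $3783.8); payoff $0.
Change in payoff = $0 − ($0) = $0.

$0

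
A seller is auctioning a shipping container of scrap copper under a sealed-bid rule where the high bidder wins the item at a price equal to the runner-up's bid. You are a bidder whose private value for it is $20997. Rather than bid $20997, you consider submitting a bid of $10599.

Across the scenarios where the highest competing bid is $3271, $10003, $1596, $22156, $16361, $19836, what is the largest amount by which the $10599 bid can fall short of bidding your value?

$4636

$3271: same outcome either way → loss $0.
$10003: same outcome either way → loss $0.
$1596: same outcome either way → loss $0.
$22156: same outcome either way → loss $0.
$16361: truthful gives $4636, deviation gives $0 → loss $4636.
$19836: truthful gives $1161, deviation gives $0 → loss $1161.
Maximum loss: $4636.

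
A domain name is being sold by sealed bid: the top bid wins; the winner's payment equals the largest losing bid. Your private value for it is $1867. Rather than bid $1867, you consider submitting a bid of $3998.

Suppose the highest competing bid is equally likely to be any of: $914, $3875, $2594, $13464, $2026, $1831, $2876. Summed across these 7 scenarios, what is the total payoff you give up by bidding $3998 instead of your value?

The deviation costs you only when the competing bid falls strictly between $1867 and $3998; elsewhere both bids give the same outcome.
$914: outcomes coincide → loss $0.
$3875: truthful payoff $0, deviation payoff −$2008 → loss $2008.
$2594: truthful payoff $0, deviation payoff −$727 → loss $727.
$13464: outcomes coincide → loss $0.
$2026: truthful payoff $0, deviation payoff −$159 → loss $159.
$1831: outcomes coincide → loss $0.
$2876: truthful payoff $0, deviation payoff −$1009 → loss $1009.
Total loss = $2008 + $727 + $159 + $1009 = $3903.
Truthful bidding weakly dominates here: raising your bid can only win items priced above your value, and lowering it can only forfeit items priced below.

$3903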